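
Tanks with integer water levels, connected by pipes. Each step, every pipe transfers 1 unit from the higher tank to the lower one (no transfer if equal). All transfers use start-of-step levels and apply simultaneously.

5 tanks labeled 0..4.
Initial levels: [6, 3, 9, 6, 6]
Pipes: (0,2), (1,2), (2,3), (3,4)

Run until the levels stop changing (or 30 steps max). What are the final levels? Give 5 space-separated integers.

Step 1: flows [2->0,2->1,2->3,3=4] -> levels [7 4 6 7 6]
Step 2: flows [0->2,2->1,3->2,3->4] -> levels [6 5 7 5 7]
Step 3: flows [2->0,2->1,2->3,4->3] -> levels [7 6 4 7 6]
Step 4: flows [0->2,1->2,3->2,3->4] -> levels [6 5 7 5 7]
  -> period-2 cycle: step 4 state = step 2 state; never stabilizes
  -> state at step 30: (30-2) mod 2 = 0, same as step 2 -> [6 5 7 5 7]

Answer: 6 5 7 5 7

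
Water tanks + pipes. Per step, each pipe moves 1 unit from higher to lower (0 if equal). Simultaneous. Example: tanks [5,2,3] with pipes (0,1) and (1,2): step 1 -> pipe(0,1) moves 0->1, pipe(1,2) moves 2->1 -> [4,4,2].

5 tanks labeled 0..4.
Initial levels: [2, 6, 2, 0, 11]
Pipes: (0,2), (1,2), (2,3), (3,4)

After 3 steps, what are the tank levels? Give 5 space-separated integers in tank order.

Answer: 3 3 3 4 8

Derivation:
Step 1: flows [0=2,1->2,2->3,4->3] -> levels [2 5 2 2 10]
Step 2: flows [0=2,1->2,2=3,4->3] -> levels [2 4 3 3 9]
Step 3: flows [2->0,1->2,2=3,4->3] -> levels [3 3 3 4 8]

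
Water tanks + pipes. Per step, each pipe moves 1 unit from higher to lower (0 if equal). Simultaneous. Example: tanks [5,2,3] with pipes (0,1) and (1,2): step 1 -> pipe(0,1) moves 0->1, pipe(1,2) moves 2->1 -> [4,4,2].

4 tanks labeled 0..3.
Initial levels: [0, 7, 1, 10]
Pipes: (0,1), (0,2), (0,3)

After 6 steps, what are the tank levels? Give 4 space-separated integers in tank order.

Step 1: flows [1->0,2->0,3->0] -> levels [3 6 0 9]
Step 2: flows [1->0,0->2,3->0] -> levels [4 5 1 8]
Step 3: flows [1->0,0->2,3->0] -> levels [5 4 2 7]
Step 4: flows [0->1,0->2,3->0] -> levels [4 5 3 6]
Step 5: flows [1->0,0->2,3->0] -> levels [5 4 4 5]
Step 6: flows [0->1,0->2,0=3] -> levels [3 5 5 5]

Answer: 3 5 5 5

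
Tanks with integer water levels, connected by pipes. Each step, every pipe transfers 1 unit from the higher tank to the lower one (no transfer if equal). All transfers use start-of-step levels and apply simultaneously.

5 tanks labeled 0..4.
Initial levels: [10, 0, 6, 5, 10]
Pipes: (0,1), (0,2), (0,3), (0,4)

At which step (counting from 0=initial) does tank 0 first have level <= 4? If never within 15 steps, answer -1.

Answer: 6

Derivation:
Step 1: flows [0->1,0->2,0->3,0=4] -> levels [7 1 7 6 10]
Step 2: flows [0->1,0=2,0->3,4->0] -> levels [6 2 7 7 9]
Step 3: flows [0->1,2->0,3->0,4->0] -> levels [8 3 6 6 8]
Step 4: flows [0->1,0->2,0->3,0=4] -> levels [5 4 7 7 8]
Step 5: flows [0->1,2->0,3->0,4->0] -> levels [7 5 6 6 7]
Step 6: flows [0->1,0->2,0->3,0=4] -> levels [4 6 7 7 7]
Tank 0 first reaches <=4 at step 6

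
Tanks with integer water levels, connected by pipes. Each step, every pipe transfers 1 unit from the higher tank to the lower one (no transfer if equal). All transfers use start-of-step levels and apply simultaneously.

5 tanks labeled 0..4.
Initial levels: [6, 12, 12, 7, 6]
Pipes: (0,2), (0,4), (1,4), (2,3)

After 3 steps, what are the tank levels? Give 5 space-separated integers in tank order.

Step 1: flows [2->0,0=4,1->4,2->3] -> levels [7 11 10 8 7]
Step 2: flows [2->0,0=4,1->4,2->3] -> levels [8 10 8 9 8]
Step 3: flows [0=2,0=4,1->4,3->2] -> levels [8 9 9 8 9]

Answer: 8 9 9 8 9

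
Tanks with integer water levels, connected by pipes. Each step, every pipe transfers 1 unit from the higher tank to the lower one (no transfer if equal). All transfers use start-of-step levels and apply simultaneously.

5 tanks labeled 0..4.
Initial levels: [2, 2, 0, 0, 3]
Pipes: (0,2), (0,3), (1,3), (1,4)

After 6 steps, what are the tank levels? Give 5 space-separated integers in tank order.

Step 1: flows [0->2,0->3,1->3,4->1] -> levels [0 2 1 2 2]
Step 2: flows [2->0,3->0,1=3,1=4] -> levels [2 2 0 1 2]
Step 3: flows [0->2,0->3,1->3,1=4] -> levels [0 1 1 3 2]
Step 4: flows [2->0,3->0,3->1,4->1] -> levels [2 3 0 1 1]
Step 5: flows [0->2,0->3,1->3,1->4] -> levels [0 1 1 3 2]
  -> period-2 cycle: step 5 state = step 3 state
  -> state at step 6: (6-3) mod 2 = 1, same as step 4 -> [2 3 0 1 1]

Answer: 2 3 0 1 1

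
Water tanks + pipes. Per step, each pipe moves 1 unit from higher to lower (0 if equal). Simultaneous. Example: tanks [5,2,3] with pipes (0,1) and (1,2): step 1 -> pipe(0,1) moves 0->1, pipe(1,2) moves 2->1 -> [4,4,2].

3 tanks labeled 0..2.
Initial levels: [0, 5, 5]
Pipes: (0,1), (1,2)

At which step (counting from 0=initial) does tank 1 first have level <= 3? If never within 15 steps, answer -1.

Step 1: flows [1->0,1=2] -> levels [1 4 5]
Step 2: flows [1->0,2->1] -> levels [2 4 4]
Step 3: flows [1->0,1=2] -> levels [3 3 4]
Tank 1 first reaches <=3 at step 3

Answer: 3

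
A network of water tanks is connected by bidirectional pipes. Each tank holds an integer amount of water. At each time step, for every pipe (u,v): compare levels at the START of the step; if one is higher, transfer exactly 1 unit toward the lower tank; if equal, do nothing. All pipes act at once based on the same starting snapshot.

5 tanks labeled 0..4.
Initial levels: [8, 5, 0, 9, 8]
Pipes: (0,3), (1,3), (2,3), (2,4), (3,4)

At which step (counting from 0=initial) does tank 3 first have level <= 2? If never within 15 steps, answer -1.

Step 1: flows [3->0,3->1,3->2,4->2,3->4] -> levels [9 6 2 5 8]
Step 2: flows [0->3,1->3,3->2,4->2,4->3] -> levels [8 5 4 7 6]
Step 3: flows [0->3,3->1,3->2,4->2,3->4] -> levels [7 6 6 5 6]
Step 4: flows [0->3,1->3,2->3,2=4,4->3] -> levels [6 5 5 9 5]
Step 5: flows [3->0,3->1,3->2,2=4,3->4] -> levels [7 6 6 5 6]
  -> period-2 cycle (repeats step 3); tank 3 never drops to <=2
Tank 3 never reaches <=2 within 15 steps

Answer: -1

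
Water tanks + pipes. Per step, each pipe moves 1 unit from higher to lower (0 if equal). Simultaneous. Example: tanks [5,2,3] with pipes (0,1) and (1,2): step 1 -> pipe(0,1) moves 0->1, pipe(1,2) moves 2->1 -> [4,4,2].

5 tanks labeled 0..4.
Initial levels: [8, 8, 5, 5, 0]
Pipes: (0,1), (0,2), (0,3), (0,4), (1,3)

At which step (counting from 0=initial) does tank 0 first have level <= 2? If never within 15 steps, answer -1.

Step 1: flows [0=1,0->2,0->3,0->4,1->3] -> levels [5 7 6 7 1]
Step 2: flows [1->0,2->0,3->0,0->4,1=3] -> levels [7 6 5 6 2]
Step 3: flows [0->1,0->2,0->3,0->4,1=3] -> levels [3 7 6 7 3]
Step 4: flows [1->0,2->0,3->0,0=4,1=3] -> levels [6 6 5 6 3]
Step 5: flows [0=1,0->2,0=3,0->4,1=3] -> levels [4 6 6 6 4]
Step 6: flows [1->0,2->0,3->0,0=4,1=3] -> levels [7 5 5 5 4]
Step 7: flows [0->1,0->2,0->3,0->4,1=3] -> levels [3 6 6 6 5]
Step 8: flows [1->0,2->0,3->0,4->0,1=3] -> levels [7 5 5 5 4]
  -> period-2 cycle (repeats step 6); tank 0 never drops to <=2
Tank 0 never reaches <=2 within 15 steps

Answer: -1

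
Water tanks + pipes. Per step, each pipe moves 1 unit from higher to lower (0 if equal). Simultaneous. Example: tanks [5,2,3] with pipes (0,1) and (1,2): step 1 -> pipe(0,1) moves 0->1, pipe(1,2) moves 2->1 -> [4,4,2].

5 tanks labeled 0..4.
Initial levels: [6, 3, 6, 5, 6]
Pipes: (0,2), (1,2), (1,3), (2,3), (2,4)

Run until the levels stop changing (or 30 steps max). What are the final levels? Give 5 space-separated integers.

Step 1: flows [0=2,2->1,3->1,2->3,2=4] -> levels [6 5 4 5 6]
Step 2: flows [0->2,1->2,1=3,3->2,4->2] -> levels [5 4 8 4 5]
Step 3: flows [2->0,2->1,1=3,2->3,2->4] -> levels [6 5 4 5 6]
  -> period-2 cycle: step 3 state = step 1 state; never stabilizes
  -> state at step 30: (30-1) mod 2 = 1, same as step 2 -> [5 4 8 4 5]

Answer: 5 4 8 4 5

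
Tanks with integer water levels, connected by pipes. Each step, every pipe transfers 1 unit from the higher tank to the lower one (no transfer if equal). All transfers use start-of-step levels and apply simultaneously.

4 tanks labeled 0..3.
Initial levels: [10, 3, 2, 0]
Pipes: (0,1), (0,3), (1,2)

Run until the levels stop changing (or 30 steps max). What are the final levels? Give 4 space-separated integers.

Answer: 3 5 3 4

Derivation:
Step 1: flows [0->1,0->3,1->2] -> levels [8 3 3 1]
Step 2: flows [0->1,0->3,1=2] -> levels [6 4 3 2]
Step 3: flows [0->1,0->3,1->2] -> levels [4 4 4 3]
Step 4: flows [0=1,0->3,1=2] -> levels [3 4 4 4]
Step 5: flows [1->0,3->0,1=2] -> levels [5 3 4 3]
Step 6: flows [0->1,0->3,2->1] -> levels [3 5 3 4]
Step 7: flows [1->0,3->0,1->2] -> levels [5 3 4 3]
  -> period-2 cycle: step 7 state = step 5 state; never stabilizes
  -> state at step 30: (30-5) mod 2 = 1, same as step 6 -> [3 5 3 4]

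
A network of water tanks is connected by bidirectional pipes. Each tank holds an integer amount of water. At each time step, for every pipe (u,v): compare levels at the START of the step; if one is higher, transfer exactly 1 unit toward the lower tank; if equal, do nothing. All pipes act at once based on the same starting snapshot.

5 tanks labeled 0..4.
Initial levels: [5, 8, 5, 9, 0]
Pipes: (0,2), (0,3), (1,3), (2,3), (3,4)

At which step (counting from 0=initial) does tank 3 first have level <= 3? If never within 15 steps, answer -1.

Step 1: flows [0=2,3->0,3->1,3->2,3->4] -> levels [6 9 6 5 1]
Step 2: flows [0=2,0->3,1->3,2->3,3->4] -> levels [5 8 5 7 2]
Step 3: flows [0=2,3->0,1->3,3->2,3->4] -> levels [6 7 6 5 3]
Step 4: flows [0=2,0->3,1->3,2->3,3->4] -> levels [5 6 5 7 4]
Step 5: flows [0=2,3->0,3->1,3->2,3->4] -> levels [6 7 6 3 5]
Tank 3 first reaches <=3 at step 5

Answer: 5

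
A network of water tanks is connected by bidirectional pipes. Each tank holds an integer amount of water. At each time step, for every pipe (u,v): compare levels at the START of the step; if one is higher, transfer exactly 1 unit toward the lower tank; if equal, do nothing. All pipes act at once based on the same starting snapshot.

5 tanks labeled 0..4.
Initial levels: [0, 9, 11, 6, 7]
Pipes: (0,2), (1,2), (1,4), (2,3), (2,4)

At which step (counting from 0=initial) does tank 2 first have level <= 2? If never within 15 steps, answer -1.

Step 1: flows [2->0,2->1,1->4,2->3,2->4] -> levels [1 9 7 7 9]
Step 2: flows [2->0,1->2,1=4,2=3,4->2] -> levels [2 8 8 7 8]
Step 3: flows [2->0,1=2,1=4,2->3,2=4] -> levels [3 8 6 8 8]
Step 4: flows [2->0,1->2,1=4,3->2,4->2] -> levels [4 7 8 7 7]
Step 5: flows [2->0,2->1,1=4,2->3,2->4] -> levels [5 8 4 8 8]
Step 6: flows [0->2,1->2,1=4,3->2,4->2] -> levels [4 7 8 7 7]
  -> period-2 cycle (repeats step 4); tank 2 never drops to <=2
Tank 2 never reaches <=2 within 15 steps

Answer: -1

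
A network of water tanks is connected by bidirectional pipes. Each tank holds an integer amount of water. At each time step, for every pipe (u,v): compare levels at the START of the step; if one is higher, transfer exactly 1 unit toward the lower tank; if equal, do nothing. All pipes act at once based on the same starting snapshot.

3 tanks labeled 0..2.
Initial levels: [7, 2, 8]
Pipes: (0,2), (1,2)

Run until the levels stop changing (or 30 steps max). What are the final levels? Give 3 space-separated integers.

Answer: 6 6 5

Derivation:
Step 1: flows [2->0,2->1] -> levels [8 3 6]
Step 2: flows [0->2,2->1] -> levels [7 4 6]
Step 3: flows [0->2,2->1] -> levels [6 5 6]
Step 4: flows [0=2,2->1] -> levels [6 6 5]
Step 5: flows [0->2,1->2] -> levels [5 5 7]
Step 6: flows [2->0,2->1] -> levels [6 6 5]
  -> period-2 cycle: step 6 state = step 4 state; never stabilizes
  -> state at step 30: (30-4) mod 2 = 0, same as step 4 -> [6 6 5]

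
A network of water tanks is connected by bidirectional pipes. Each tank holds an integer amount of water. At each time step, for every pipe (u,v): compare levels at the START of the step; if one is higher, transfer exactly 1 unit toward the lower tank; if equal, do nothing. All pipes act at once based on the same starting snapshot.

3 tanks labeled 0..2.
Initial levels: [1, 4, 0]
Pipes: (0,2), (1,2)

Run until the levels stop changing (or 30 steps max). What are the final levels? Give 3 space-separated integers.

Answer: 1 1 3

Derivation:
Step 1: flows [0->2,1->2] -> levels [0 3 2]
Step 2: flows [2->0,1->2] -> levels [1 2 2]
Step 3: flows [2->0,1=2] -> levels [2 2 1]
Step 4: flows [0->2,1->2] -> levels [1 1 3]
Step 5: flows [2->0,2->1] -> levels [2 2 1]
  -> period-2 cycle: step 5 state = step 3 state; never stabilizes
  -> state at step 30: (30-3) mod 2 = 1, same as step 4 -> [1 1 3]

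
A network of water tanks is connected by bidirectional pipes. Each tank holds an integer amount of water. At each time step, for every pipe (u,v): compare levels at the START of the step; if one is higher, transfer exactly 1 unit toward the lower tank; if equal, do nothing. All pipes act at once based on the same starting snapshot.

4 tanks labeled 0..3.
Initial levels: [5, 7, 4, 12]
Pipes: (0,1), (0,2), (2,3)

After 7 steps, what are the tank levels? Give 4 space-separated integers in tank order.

Step 1: flows [1->0,0->2,3->2] -> levels [5 6 6 11]
Step 2: flows [1->0,2->0,3->2] -> levels [7 5 6 10]
Step 3: flows [0->1,0->2,3->2] -> levels [5 6 8 9]
Step 4: flows [1->0,2->0,3->2] -> levels [7 5 8 8]
Step 5: flows [0->1,2->0,2=3] -> levels [7 6 7 8]
Step 6: flows [0->1,0=2,3->2] -> levels [6 7 8 7]
Step 7: flows [1->0,2->0,2->3] -> levels [8 6 6 8]

Answer: 8 6 6 8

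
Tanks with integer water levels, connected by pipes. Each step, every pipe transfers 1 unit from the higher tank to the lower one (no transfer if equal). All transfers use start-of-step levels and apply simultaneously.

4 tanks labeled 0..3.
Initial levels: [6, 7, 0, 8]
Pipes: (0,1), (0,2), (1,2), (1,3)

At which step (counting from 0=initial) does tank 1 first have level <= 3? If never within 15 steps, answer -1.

Answer: -1

Derivation:
Step 1: flows [1->0,0->2,1->2,3->1] -> levels [6 6 2 7]
Step 2: flows [0=1,0->2,1->2,3->1] -> levels [5 6 4 6]
Step 3: flows [1->0,0->2,1->2,1=3] -> levels [5 4 6 6]
Step 4: flows [0->1,2->0,2->1,3->1] -> levels [5 7 4 5]
Step 5: flows [1->0,0->2,1->2,1->3] -> levels [5 4 6 6]
  -> period-2 cycle (repeats step 3); tank 1 never drops to <=3
Tank 1 never reaches <=3 within 15 steps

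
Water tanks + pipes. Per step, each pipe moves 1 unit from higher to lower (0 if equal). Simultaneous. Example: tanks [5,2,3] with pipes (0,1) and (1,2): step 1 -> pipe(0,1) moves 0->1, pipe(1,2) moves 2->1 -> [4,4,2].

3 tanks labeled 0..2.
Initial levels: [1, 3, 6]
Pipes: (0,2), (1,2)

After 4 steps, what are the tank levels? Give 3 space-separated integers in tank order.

Answer: 4 4 2

Derivation:
Step 1: flows [2->0,2->1] -> levels [2 4 4]
Step 2: flows [2->0,1=2] -> levels [3 4 3]
Step 3: flows [0=2,1->2] -> levels [3 3 4]
Step 4: flows [2->0,2->1] -> levels [4 4 2]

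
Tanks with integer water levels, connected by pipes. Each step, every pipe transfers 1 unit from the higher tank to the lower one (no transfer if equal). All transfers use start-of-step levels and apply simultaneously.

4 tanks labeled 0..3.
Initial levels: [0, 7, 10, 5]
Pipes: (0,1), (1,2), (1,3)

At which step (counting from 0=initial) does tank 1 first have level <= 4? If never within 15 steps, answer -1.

Step 1: flows [1->0,2->1,1->3] -> levels [1 6 9 6]
Step 2: flows [1->0,2->1,1=3] -> levels [2 6 8 6]
Step 3: flows [1->0,2->1,1=3] -> levels [3 6 7 6]
Step 4: flows [1->0,2->1,1=3] -> levels [4 6 6 6]
Step 5: flows [1->0,1=2,1=3] -> levels [5 5 6 6]
Step 6: flows [0=1,2->1,3->1] -> levels [5 7 5 5]
Step 7: flows [1->0,1->2,1->3] -> levels [6 4 6 6]
Tank 1 first reaches <=4 at step 7

Answer: 7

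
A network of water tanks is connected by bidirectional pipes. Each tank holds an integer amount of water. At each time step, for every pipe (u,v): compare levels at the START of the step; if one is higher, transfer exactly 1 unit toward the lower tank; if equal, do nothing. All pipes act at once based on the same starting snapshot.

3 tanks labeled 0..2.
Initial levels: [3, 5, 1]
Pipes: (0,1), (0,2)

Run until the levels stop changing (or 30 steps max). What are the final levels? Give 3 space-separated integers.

Answer: 3 3 3

Derivation:
Step 1: flows [1->0,0->2] -> levels [3 4 2]
Step 2: flows [1->0,0->2] -> levels [3 3 3]
Step 3: flows [0=1,0=2] -> levels [3 3 3]
  -> stable (no change)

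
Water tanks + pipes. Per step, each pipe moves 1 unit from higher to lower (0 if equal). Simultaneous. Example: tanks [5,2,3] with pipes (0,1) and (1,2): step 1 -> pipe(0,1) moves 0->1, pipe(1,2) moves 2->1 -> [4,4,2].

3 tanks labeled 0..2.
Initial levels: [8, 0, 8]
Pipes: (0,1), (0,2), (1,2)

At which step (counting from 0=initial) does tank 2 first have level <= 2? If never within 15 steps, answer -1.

Answer: -1

Derivation:
Step 1: flows [0->1,0=2,2->1] -> levels [7 2 7]
Step 2: flows [0->1,0=2,2->1] -> levels [6 4 6]
Step 3: flows [0->1,0=2,2->1] -> levels [5 6 5]
Step 4: flows [1->0,0=2,1->2] -> levels [6 4 6]
  -> period-2 cycle (repeats step 2); tank 2 never drops to <=2
Tank 2 never reaches <=2 within 15 steps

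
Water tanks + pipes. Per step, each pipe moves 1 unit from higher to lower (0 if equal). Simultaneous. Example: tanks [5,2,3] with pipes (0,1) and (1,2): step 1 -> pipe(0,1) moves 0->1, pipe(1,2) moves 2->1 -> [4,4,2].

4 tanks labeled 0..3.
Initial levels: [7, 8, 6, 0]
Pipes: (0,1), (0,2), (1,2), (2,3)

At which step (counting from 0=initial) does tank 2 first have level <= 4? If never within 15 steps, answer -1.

Answer: 6

Derivation:
Step 1: flows [1->0,0->2,1->2,2->3] -> levels [7 6 7 1]
Step 2: flows [0->1,0=2,2->1,2->3] -> levels [6 8 5 2]
Step 3: flows [1->0,0->2,1->2,2->3] -> levels [6 6 6 3]
Step 4: flows [0=1,0=2,1=2,2->3] -> levels [6 6 5 4]
Step 5: flows [0=1,0->2,1->2,2->3] -> levels [5 5 6 5]
Step 6: flows [0=1,2->0,2->1,2->3] -> levels [6 6 3 6]
Tank 2 first reaches <=4 at step 6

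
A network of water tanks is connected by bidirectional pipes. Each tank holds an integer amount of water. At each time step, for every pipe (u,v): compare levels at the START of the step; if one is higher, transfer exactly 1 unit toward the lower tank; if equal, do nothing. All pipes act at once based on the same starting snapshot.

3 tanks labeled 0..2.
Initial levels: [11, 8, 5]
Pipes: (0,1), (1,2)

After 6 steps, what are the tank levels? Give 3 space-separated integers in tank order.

Answer: 8 8 8

Derivation:
Step 1: flows [0->1,1->2] -> levels [10 8 6]
Step 2: flows [0->1,1->2] -> levels [9 8 7]
Step 3: flows [0->1,1->2] -> levels [8 8 8]
Step 4: flows [0=1,1=2] -> levels [8 8 8]
  -> stable; steps 5..6 unchanged -> [8 8 8]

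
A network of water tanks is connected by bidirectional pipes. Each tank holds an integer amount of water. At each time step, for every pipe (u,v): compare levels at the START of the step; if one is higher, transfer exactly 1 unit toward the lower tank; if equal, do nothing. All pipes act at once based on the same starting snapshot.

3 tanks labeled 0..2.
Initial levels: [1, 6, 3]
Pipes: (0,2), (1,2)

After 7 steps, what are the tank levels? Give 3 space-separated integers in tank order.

Step 1: flows [2->0,1->2] -> levels [2 5 3]
Step 2: flows [2->0,1->2] -> levels [3 4 3]
Step 3: flows [0=2,1->2] -> levels [3 3 4]
Step 4: flows [2->0,2->1] -> levels [4 4 2]
Step 5: flows [0->2,1->2] -> levels [3 3 4]
  -> period-2 cycle: step 5 state = step 3 state
  -> state at step 7: (7-3) mod 2 = 0, same as step 3 -> [3 3 4]

Answer: 3 3 4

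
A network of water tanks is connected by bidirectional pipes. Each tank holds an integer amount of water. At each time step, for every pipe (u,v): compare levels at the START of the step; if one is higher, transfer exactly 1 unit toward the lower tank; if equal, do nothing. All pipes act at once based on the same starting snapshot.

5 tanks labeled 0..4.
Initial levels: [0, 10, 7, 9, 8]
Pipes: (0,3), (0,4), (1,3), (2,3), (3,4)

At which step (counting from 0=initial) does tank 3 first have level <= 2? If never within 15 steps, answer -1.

Step 1: flows [3->0,4->0,1->3,3->2,3->4] -> levels [2 9 8 7 8]
Step 2: flows [3->0,4->0,1->3,2->3,4->3] -> levels [4 8 7 9 6]
Step 3: flows [3->0,4->0,3->1,3->2,3->4] -> levels [6 9 8 5 6]
Step 4: flows [0->3,0=4,1->3,2->3,4->3] -> levels [5 8 7 9 5]
Step 5: flows [3->0,0=4,3->1,3->2,3->4] -> levels [6 9 8 5 6]
  -> period-2 cycle (repeats step 3); tank 3 never drops to <=2
Tank 3 never reaches <=2 within 15 steps

Answer: -1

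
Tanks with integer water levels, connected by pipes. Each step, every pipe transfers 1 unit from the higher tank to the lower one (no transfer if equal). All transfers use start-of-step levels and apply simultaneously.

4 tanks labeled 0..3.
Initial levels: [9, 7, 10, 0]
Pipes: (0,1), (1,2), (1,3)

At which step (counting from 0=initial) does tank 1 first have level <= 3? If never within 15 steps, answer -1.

Answer: -1

Derivation:
Step 1: flows [0->1,2->1,1->3] -> levels [8 8 9 1]
Step 2: flows [0=1,2->1,1->3] -> levels [8 8 8 2]
Step 3: flows [0=1,1=2,1->3] -> levels [8 7 8 3]
Step 4: flows [0->1,2->1,1->3] -> levels [7 8 7 4]
Step 5: flows [1->0,1->2,1->3] -> levels [8 5 8 5]
Step 6: flows [0->1,2->1,1=3] -> levels [7 7 7 5]
Step 7: flows [0=1,1=2,1->3] -> levels [7 6 7 6]
Step 8: flows [0->1,2->1,1=3] -> levels [6 8 6 6]
Step 9: flows [1->0,1->2,1->3] -> levels [7 5 7 7]
Step 10: flows [0->1,2->1,3->1] -> levels [6 8 6 6]
  -> period-2 cycle (repeats step 8); tank 1 never drops to <=3
Tank 1 never reaches <=3 within 15 steps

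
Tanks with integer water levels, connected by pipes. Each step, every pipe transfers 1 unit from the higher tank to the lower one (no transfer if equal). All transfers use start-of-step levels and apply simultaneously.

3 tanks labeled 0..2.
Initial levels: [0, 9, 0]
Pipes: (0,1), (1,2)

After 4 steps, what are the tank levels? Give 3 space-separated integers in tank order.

Answer: 3 3 3

Derivation:
Step 1: flows [1->0,1->2] -> levels [1 7 1]
Step 2: flows [1->0,1->2] -> levels [2 5 2]
Step 3: flows [1->0,1->2] -> levels [3 3 3]
Step 4: flows [0=1,1=2] -> levels [3 3 3]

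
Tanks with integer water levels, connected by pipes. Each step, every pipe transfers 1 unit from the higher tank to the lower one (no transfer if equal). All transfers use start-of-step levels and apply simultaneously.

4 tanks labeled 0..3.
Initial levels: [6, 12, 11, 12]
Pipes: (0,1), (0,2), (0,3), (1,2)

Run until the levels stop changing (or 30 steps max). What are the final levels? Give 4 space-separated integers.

Step 1: flows [1->0,2->0,3->0,1->2] -> levels [9 10 11 11]
Step 2: flows [1->0,2->0,3->0,2->1] -> levels [12 10 9 10]
Step 3: flows [0->1,0->2,0->3,1->2] -> levels [9 10 11 11]
  -> period-2 cycle: step 3 state = step 1 state; never stabilizes
  -> state at step 30: (30-1) mod 2 = 1, same as step 2 -> [12 10 9 10]

Answer: 12 10 9 10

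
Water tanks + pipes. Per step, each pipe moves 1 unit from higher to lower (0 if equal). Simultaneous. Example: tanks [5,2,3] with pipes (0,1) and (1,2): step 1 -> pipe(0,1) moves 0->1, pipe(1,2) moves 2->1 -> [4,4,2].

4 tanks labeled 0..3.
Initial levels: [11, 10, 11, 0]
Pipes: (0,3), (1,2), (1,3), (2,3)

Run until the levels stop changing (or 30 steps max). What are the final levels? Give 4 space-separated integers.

Answer: 9 8 9 6

Derivation:
Step 1: flows [0->3,2->1,1->3,2->3] -> levels [10 10 9 3]
Step 2: flows [0->3,1->2,1->3,2->3] -> levels [9 8 9 6]
Step 3: flows [0->3,2->1,1->3,2->3] -> levels [8 8 7 9]
Step 4: flows [3->0,1->2,3->1,3->2] -> levels [9 8 9 6]
  -> period-2 cycle: step 4 state = step 2 state; never stabilizes
  -> state at step 30: (30-2) mod 2 = 0, same as step 2 -> [9 8 9 6]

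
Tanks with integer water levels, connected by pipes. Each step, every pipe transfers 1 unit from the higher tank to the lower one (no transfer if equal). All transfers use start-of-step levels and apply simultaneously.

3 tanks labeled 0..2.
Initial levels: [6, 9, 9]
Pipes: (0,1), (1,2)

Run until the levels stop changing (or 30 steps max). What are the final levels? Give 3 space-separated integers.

Answer: 8 8 8

Derivation:
Step 1: flows [1->0,1=2] -> levels [7 8 9]
Step 2: flows [1->0,2->1] -> levels [8 8 8]
Step 3: flows [0=1,1=2] -> levels [8 8 8]
  -> stable (no change)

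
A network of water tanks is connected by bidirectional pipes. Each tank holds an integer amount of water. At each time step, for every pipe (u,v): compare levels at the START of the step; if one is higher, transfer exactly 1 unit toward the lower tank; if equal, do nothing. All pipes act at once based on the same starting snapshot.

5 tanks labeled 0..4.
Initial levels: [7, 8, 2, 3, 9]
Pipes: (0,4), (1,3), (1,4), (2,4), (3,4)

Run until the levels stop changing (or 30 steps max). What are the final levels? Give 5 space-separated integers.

Answer: 6 6 6 6 5

Derivation:
Step 1: flows [4->0,1->3,4->1,4->2,4->3] -> levels [8 8 3 5 5]
Step 2: flows [0->4,1->3,1->4,4->2,3=4] -> levels [7 6 4 6 6]
Step 3: flows [0->4,1=3,1=4,4->2,3=4] -> levels [6 6 5 6 6]
Step 4: flows [0=4,1=3,1=4,4->2,3=4] -> levels [6 6 6 6 5]
Step 5: flows [0->4,1=3,1->4,2->4,3->4] -> levels [5 5 5 5 9]
Step 6: flows [4->0,1=3,4->1,4->2,4->3] -> levels [6 6 6 6 5]
  -> period-2 cycle: step 6 state = step 4 state; never stabilizes
  -> state at step 30: (30-4) mod 2 = 0, same as step 4 -> [6 6 6 6 5]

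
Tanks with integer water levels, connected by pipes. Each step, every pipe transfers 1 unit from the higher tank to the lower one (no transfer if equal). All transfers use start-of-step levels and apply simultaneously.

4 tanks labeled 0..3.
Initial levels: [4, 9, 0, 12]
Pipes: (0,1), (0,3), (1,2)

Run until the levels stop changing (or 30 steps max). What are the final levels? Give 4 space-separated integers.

Answer: 7 5 7 6

Derivation:
Step 1: flows [1->0,3->0,1->2] -> levels [6 7 1 11]
Step 2: flows [1->0,3->0,1->2] -> levels [8 5 2 10]
Step 3: flows [0->1,3->0,1->2] -> levels [8 5 3 9]
Step 4: flows [0->1,3->0,1->2] -> levels [8 5 4 8]
Step 5: flows [0->1,0=3,1->2] -> levels [7 5 5 8]
Step 6: flows [0->1,3->0,1=2] -> levels [7 6 5 7]
Step 7: flows [0->1,0=3,1->2] -> levels [6 6 6 7]
Step 8: flows [0=1,3->0,1=2] -> levels [7 6 6 6]
Step 9: flows [0->1,0->3,1=2] -> levels [5 7 6 7]
Step 10: flows [1->0,3->0,1->2] -> levels [7 5 7 6]
Step 11: flows [0->1,0->3,2->1] -> levels [5 7 6 7]
  -> period-2 cycle: step 11 state = step 9 state; never stabilizes
  -> state at step 30: (30-9) mod 2 = 1, same as step 10 -> [7 5 7 6]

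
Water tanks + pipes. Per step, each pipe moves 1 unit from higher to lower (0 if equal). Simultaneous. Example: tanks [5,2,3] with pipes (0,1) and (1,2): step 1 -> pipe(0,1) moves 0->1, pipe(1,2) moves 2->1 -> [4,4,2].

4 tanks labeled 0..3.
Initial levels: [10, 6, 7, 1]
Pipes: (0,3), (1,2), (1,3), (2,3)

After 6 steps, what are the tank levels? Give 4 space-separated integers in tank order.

Answer: 6 5 7 6

Derivation:
Step 1: flows [0->3,2->1,1->3,2->3] -> levels [9 6 5 4]
Step 2: flows [0->3,1->2,1->3,2->3] -> levels [8 4 5 7]
Step 3: flows [0->3,2->1,3->1,3->2] -> levels [7 6 5 6]
Step 4: flows [0->3,1->2,1=3,3->2] -> levels [6 5 7 6]
Step 5: flows [0=3,2->1,3->1,2->3] -> levels [6 7 5 6]
Step 6: flows [0=3,1->2,1->3,3->2] -> levels [6 5 7 6]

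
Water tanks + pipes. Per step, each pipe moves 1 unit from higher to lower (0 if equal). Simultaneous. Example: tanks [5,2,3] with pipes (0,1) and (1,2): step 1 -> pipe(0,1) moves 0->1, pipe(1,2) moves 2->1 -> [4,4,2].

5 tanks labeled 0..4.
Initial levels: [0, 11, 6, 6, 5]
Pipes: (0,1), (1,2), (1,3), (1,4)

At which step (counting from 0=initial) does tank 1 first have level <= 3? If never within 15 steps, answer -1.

Step 1: flows [1->0,1->2,1->3,1->4] -> levels [1 7 7 7 6]
Step 2: flows [1->0,1=2,1=3,1->4] -> levels [2 5 7 7 7]
Step 3: flows [1->0,2->1,3->1,4->1] -> levels [3 7 6 6 6]
Step 4: flows [1->0,1->2,1->3,1->4] -> levels [4 3 7 7 7]
Tank 1 first reaches <=3 at step 4

Answer: 4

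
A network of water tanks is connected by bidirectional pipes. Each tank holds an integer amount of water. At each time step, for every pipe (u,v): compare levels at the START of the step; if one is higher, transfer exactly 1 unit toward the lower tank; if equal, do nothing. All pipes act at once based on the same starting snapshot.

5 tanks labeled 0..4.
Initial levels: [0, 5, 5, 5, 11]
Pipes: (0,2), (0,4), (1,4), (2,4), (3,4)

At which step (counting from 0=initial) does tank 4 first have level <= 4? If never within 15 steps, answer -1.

Answer: 2

Derivation:
Step 1: flows [2->0,4->0,4->1,4->2,4->3] -> levels [2 6 5 6 7]
Step 2: flows [2->0,4->0,4->1,4->2,4->3] -> levels [4 7 5 7 3]
Tank 4 first reaches <=4 at step 2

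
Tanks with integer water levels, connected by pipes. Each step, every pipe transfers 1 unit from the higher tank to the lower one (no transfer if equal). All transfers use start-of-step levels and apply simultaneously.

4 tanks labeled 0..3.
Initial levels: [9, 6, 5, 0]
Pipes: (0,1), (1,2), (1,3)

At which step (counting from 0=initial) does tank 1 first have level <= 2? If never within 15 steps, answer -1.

Answer: -1

Derivation:
Step 1: flows [0->1,1->2,1->3] -> levels [8 5 6 1]
Step 2: flows [0->1,2->1,1->3] -> levels [7 6 5 2]
Step 3: flows [0->1,1->2,1->3] -> levels [6 5 6 3]
Step 4: flows [0->1,2->1,1->3] -> levels [5 6 5 4]
Step 5: flows [1->0,1->2,1->3] -> levels [6 3 6 5]
Step 6: flows [0->1,2->1,3->1] -> levels [5 6 5 4]
  -> period-2 cycle (repeats step 4); tank 1 never drops to <=2
Tank 1 never reaches <=2 within 15 steps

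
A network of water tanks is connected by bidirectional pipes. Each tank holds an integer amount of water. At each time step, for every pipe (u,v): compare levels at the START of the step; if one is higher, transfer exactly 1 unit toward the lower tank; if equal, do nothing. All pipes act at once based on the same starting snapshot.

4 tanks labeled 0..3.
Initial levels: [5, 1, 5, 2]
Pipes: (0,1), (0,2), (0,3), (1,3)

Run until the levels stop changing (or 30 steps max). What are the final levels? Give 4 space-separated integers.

Step 1: flows [0->1,0=2,0->3,3->1] -> levels [3 3 5 2]
Step 2: flows [0=1,2->0,0->3,1->3] -> levels [3 2 4 4]
Step 3: flows [0->1,2->0,3->0,3->1] -> levels [4 4 3 2]
Step 4: flows [0=1,0->2,0->3,1->3] -> levels [2 3 4 4]
Step 5: flows [1->0,2->0,3->0,3->1] -> levels [5 3 3 2]
Step 6: flows [0->1,0->2,0->3,1->3] -> levels [2 3 4 4]
  -> period-2 cycle: step 6 state = step 4 state; never stabilizes
  -> state at step 30: (30-4) mod 2 = 0, same as step 4 -> [2 3 4 4]

Answer: 2 3 4 4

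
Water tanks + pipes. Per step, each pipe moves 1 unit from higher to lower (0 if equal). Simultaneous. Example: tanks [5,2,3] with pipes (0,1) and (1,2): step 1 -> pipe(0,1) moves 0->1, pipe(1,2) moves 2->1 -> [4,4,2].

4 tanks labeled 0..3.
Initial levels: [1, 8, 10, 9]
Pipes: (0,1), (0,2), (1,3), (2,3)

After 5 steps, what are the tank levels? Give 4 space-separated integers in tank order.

Step 1: flows [1->0,2->0,3->1,2->3] -> levels [3 8 8 9]
Step 2: flows [1->0,2->0,3->1,3->2] -> levels [5 8 8 7]
Step 3: flows [1->0,2->0,1->3,2->3] -> levels [7 6 6 9]
Step 4: flows [0->1,0->2,3->1,3->2] -> levels [5 8 8 7]
  -> period-2 cycle: step 4 state = step 2 state
  -> state at step 5: (5-2) mod 2 = 1, same as step 3 -> [7 6 6 9]

Answer: 7 6 6 9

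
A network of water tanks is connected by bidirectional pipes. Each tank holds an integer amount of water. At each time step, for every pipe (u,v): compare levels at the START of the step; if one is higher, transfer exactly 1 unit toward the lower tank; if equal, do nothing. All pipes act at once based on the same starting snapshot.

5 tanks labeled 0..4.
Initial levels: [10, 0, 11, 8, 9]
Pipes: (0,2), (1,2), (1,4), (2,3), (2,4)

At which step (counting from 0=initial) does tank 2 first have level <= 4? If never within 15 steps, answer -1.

Answer: -1

Derivation:
Step 1: flows [2->0,2->1,4->1,2->3,2->4] -> levels [11 2 7 9 9]
Step 2: flows [0->2,2->1,4->1,3->2,4->2] -> levels [10 4 9 8 7]
Step 3: flows [0->2,2->1,4->1,2->3,2->4] -> levels [9 6 7 9 7]
Step 4: flows [0->2,2->1,4->1,3->2,2=4] -> levels [8 8 8 8 6]
Step 5: flows [0=2,1=2,1->4,2=3,2->4] -> levels [8 7 7 8 8]
Step 6: flows [0->2,1=2,4->1,3->2,4->2] -> levels [7 8 10 7 6]
Step 7: flows [2->0,2->1,1->4,2->3,2->4] -> levels [8 8 6 8 8]
Step 8: flows [0->2,1->2,1=4,3->2,4->2] -> levels [7 7 10 7 7]
Step 9: flows [2->0,2->1,1=4,2->3,2->4] -> levels [8 8 6 8 8]
  -> period-2 cycle (repeats step 7); tank 2 never drops to <=4
Tank 2 never reaches <=4 within 15 steps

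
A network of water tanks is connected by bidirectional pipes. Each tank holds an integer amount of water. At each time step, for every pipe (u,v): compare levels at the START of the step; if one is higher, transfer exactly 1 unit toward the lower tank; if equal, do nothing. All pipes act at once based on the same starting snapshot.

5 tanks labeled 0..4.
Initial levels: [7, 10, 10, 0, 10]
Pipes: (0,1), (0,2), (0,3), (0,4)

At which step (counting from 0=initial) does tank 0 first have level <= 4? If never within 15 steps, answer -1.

Answer: -1

Derivation:
Step 1: flows [1->0,2->0,0->3,4->0] -> levels [9 9 9 1 9]
Step 2: flows [0=1,0=2,0->3,0=4] -> levels [8 9 9 2 9]
Step 3: flows [1->0,2->0,0->3,4->0] -> levels [10 8 8 3 8]
Step 4: flows [0->1,0->2,0->3,0->4] -> levels [6 9 9 4 9]
Step 5: flows [1->0,2->0,0->3,4->0] -> levels [8 8 8 5 8]
Step 6: flows [0=1,0=2,0->3,0=4] -> levels [7 8 8 6 8]
Step 7: flows [1->0,2->0,0->3,4->0] -> levels [9 7 7 7 7]
Step 8: flows [0->1,0->2,0->3,0->4] -> levels [5 8 8 8 8]
Step 9: flows [1->0,2->0,3->0,4->0] -> levels [9 7 7 7 7]
  -> period-2 cycle (repeats step 7); tank 0 never drops to <=4
Tank 0 never reaches <=4 within 15 steps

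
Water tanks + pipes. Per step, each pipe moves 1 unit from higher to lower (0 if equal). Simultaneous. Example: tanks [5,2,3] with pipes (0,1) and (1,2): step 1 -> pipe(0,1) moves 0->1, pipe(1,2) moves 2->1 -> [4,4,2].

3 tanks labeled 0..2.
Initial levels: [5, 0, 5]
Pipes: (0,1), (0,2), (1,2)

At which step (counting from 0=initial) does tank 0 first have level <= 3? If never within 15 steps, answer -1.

Answer: 2

Derivation:
Step 1: flows [0->1,0=2,2->1] -> levels [4 2 4]
Step 2: flows [0->1,0=2,2->1] -> levels [3 4 3]
Tank 0 first reaches <=3 at step 2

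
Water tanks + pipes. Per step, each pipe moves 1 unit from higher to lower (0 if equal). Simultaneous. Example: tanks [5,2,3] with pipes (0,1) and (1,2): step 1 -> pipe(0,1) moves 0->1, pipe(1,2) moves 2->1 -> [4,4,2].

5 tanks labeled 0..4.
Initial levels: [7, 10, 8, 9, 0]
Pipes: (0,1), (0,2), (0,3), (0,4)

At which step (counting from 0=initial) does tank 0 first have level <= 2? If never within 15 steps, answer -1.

Answer: -1

Derivation:
Step 1: flows [1->0,2->0,3->0,0->4] -> levels [9 9 7 8 1]
Step 2: flows [0=1,0->2,0->3,0->4] -> levels [6 9 8 9 2]
Step 3: flows [1->0,2->0,3->0,0->4] -> levels [8 8 7 8 3]
Step 4: flows [0=1,0->2,0=3,0->4] -> levels [6 8 8 8 4]
Step 5: flows [1->0,2->0,3->0,0->4] -> levels [8 7 7 7 5]
Step 6: flows [0->1,0->2,0->3,0->4] -> levels [4 8 8 8 6]
Step 7: flows [1->0,2->0,3->0,4->0] -> levels [8 7 7 7 5]
  -> period-2 cycle (repeats step 5); tank 0 never drops to <=2
Tank 0 never reaches <=2 within 15 steps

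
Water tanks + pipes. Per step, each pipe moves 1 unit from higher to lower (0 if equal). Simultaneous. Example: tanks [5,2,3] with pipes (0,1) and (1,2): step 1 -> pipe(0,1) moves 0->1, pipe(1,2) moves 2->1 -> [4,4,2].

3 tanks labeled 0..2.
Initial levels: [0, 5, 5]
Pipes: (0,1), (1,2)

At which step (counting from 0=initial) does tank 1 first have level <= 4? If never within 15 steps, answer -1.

Step 1: flows [1->0,1=2] -> levels [1 4 5]
Tank 1 first reaches <=4 at step 1

Answer: 1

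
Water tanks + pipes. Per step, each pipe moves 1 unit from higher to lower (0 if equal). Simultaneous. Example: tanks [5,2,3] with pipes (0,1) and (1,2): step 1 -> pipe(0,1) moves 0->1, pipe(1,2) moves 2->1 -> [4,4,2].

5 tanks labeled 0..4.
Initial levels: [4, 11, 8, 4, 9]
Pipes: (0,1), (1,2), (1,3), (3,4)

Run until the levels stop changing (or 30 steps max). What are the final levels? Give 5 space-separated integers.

Answer: 8 5 8 8 7

Derivation:
Step 1: flows [1->0,1->2,1->3,4->3] -> levels [5 8 9 6 8]
Step 2: flows [1->0,2->1,1->3,4->3] -> levels [6 7 8 8 7]
Step 3: flows [1->0,2->1,3->1,3->4] -> levels [7 8 7 6 8]
Step 4: flows [1->0,1->2,1->3,4->3] -> levels [8 5 8 8 7]
Step 5: flows [0->1,2->1,3->1,3->4] -> levels [7 8 7 6 8]
  -> period-2 cycle: step 5 state = step 3 state; never stabilizes
  -> state at step 30: (30-3) mod 2 = 1, same as step 4 -> [8 5 8 8 7]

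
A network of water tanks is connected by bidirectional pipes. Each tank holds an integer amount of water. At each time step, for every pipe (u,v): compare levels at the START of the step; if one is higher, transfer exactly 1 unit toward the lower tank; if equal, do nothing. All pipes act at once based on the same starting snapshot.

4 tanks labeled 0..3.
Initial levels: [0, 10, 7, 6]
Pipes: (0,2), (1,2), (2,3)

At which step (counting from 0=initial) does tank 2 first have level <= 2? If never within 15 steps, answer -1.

Answer: -1

Derivation:
Step 1: flows [2->0,1->2,2->3] -> levels [1 9 6 7]
Step 2: flows [2->0,1->2,3->2] -> levels [2 8 7 6]
Step 3: flows [2->0,1->2,2->3] -> levels [3 7 6 7]
Step 4: flows [2->0,1->2,3->2] -> levels [4 6 7 6]
Step 5: flows [2->0,2->1,2->3] -> levels [5 7 4 7]
Step 6: flows [0->2,1->2,3->2] -> levels [4 6 7 6]
  -> period-2 cycle (repeats step 4); tank 2 never drops to <=2
Tank 2 never reaches <=2 within 15 steps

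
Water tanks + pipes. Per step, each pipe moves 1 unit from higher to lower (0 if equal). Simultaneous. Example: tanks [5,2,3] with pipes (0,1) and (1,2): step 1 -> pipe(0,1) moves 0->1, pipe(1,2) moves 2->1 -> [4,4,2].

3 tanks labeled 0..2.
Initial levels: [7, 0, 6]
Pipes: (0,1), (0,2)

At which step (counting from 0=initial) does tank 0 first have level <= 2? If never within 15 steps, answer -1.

Step 1: flows [0->1,0->2] -> levels [5 1 7]
Step 2: flows [0->1,2->0] -> levels [5 2 6]
Step 3: flows [0->1,2->0] -> levels [5 3 5]
Step 4: flows [0->1,0=2] -> levels [4 4 5]
Step 5: flows [0=1,2->0] -> levels [5 4 4]
Step 6: flows [0->1,0->2] -> levels [3 5 5]
Step 7: flows [1->0,2->0] -> levels [5 4 4]
  -> period-2 cycle (repeats step 5); tank 0 never drops to <=2
Tank 0 never reaches <=2 within 15 steps

Answer: -1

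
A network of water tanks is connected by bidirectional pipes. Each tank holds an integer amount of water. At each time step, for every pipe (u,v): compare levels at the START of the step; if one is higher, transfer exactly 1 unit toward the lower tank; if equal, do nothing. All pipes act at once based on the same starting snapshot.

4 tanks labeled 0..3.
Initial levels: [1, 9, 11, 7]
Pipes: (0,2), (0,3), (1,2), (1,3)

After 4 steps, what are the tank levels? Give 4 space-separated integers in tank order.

Step 1: flows [2->0,3->0,2->1,1->3] -> levels [3 9 9 7]
Step 2: flows [2->0,3->0,1=2,1->3] -> levels [5 8 8 7]
Step 3: flows [2->0,3->0,1=2,1->3] -> levels [7 7 7 7]
Step 4: flows [0=2,0=3,1=2,1=3] -> levels [7 7 7 7]

Answer: 7 7 7 7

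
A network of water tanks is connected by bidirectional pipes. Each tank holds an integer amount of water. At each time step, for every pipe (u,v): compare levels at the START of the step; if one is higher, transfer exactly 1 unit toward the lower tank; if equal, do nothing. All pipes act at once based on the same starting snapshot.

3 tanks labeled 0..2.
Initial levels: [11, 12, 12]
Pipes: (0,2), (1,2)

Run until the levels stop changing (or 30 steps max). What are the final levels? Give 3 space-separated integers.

Answer: 11 11 13

Derivation:
Step 1: flows [2->0,1=2] -> levels [12 12 11]
Step 2: flows [0->2,1->2] -> levels [11 11 13]
Step 3: flows [2->0,2->1] -> levels [12 12 11]
  -> period-2 cycle: step 3 state = step 1 state; never stabilizes
  -> state at step 30: (30-1) mod 2 = 1, same as step 2 -> [11 11 13]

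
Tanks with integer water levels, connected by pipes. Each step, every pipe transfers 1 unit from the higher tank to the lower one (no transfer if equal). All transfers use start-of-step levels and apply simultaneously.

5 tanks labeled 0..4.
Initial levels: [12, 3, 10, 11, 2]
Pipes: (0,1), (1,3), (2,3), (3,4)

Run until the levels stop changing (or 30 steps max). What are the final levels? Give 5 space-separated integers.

Answer: 8 7 7 9 7

Derivation:
Step 1: flows [0->1,3->1,3->2,3->4] -> levels [11 5 11 8 3]
Step 2: flows [0->1,3->1,2->3,3->4] -> levels [10 7 10 7 4]
Step 3: flows [0->1,1=3,2->3,3->4] -> levels [9 8 9 7 5]
Step 4: flows [0->1,1->3,2->3,3->4] -> levels [8 8 8 8 6]
Step 5: flows [0=1,1=3,2=3,3->4] -> levels [8 8 8 7 7]
Step 6: flows [0=1,1->3,2->3,3=4] -> levels [8 7 7 9 7]
Step 7: flows [0->1,3->1,3->2,3->4] -> levels [7 9 8 6 8]
Step 8: flows [1->0,1->3,2->3,4->3] -> levels [8 7 7 9 7]
  -> period-2 cycle: step 8 state = step 6 state; never stabilizes
  -> state at step 30: (30-6) mod 2 = 0, same as step 6 -> [8 7 7 9 7]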